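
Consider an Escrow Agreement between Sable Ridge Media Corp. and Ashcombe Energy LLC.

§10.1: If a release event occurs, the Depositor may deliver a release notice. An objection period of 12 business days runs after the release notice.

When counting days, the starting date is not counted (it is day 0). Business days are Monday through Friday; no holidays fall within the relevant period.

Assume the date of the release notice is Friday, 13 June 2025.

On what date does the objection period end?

1 July 2025

From Friday, 13 June 2025, 12 business days (Jun 16, Jun 17, Jun 18, Jun 19, …, Jun 27, Jun 30, Jul 1, skipping weekends) brings us to Tuesday, 1 July 2025, which is the last day of the objection period.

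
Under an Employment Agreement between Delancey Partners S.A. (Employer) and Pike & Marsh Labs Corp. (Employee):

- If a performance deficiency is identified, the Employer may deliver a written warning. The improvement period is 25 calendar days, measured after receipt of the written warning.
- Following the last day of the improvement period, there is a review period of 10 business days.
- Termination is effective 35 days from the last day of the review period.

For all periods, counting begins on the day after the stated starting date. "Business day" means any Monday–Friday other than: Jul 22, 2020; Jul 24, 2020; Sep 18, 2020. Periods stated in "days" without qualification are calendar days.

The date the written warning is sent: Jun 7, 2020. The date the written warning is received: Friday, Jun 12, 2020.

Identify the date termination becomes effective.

Aug 25, 2020

The last day of the improvement period: Jun 12, 2020 + 25 days = Jul 7, 2020.
The last day of the review period: counting 10 business days from Tuesday, Jul 7, 2020 (Jul 8, Jul 9, Jul 10, Jul 13, Jul 14, Jul 15, Jul 16, Jul 17, Jul 20, Jul 21, skipping weekends) reaches Tuesday, Jul 21, 2020.
The date termination becomes effective: Jul 21, 2020 + 35 days = Aug 25, 2020.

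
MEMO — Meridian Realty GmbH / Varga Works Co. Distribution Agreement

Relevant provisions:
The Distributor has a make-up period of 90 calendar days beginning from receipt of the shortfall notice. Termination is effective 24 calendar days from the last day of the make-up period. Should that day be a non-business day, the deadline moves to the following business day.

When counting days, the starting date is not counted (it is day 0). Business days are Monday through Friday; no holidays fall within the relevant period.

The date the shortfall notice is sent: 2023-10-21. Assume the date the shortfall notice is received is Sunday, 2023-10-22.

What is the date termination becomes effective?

The last day of the make-up period: 2023-10-22 + 90 days = 2024-01-20.
The date termination becomes effective: 24 calendar days after 2024-01-20 is 2024-02-13. 2024-02-13 is a Tuesday, so no roll-forward applies.

2024-02-13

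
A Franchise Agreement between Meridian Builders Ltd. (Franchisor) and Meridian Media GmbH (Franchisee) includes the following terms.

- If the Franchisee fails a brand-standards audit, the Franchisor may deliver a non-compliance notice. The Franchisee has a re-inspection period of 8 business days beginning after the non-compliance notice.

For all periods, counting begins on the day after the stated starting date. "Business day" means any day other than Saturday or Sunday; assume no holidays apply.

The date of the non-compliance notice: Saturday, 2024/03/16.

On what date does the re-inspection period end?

2024/03/27

The last day of the re-inspection period: counting 8 business days from Saturday, 2024/03/16 (Mar 18, Mar 19, Mar 20, Mar 21, Mar 22, Mar 25, Mar 26, Mar 27, skipping weekends) reaches Wednesday, 2024/03/27.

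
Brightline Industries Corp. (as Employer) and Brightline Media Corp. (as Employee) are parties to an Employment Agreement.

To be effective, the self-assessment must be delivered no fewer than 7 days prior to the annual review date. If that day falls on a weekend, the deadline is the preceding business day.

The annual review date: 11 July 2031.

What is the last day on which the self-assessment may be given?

11 July 2031 minus 7 days is 4 July 2031. That is a Friday, so no adjustment is needed.

4 July 2031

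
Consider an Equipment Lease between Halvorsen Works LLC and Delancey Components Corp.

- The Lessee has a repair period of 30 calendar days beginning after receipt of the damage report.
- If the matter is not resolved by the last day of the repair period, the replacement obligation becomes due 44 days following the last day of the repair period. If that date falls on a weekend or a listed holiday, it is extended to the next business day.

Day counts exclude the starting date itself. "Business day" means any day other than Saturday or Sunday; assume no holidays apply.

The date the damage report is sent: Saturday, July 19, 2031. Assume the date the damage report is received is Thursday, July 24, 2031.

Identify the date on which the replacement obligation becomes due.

October 6, 2031

Adding 30 calendar days to July 24, 2031 gives August 23, 2031, which is the last day of the repair period.
The date on which the replacement obligation becomes due: 44 calendar days after August 23, 2031 is October 6, 2031. October 6, 2031 is a Monday, so no roll-forward applies.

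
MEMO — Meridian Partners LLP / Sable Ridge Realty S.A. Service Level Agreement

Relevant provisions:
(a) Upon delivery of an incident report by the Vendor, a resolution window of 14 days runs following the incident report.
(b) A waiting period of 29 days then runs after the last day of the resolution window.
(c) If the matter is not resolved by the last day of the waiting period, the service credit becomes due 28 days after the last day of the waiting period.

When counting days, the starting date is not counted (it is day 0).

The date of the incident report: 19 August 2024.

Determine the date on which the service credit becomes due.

29 October 2024

The last day of the resolution window: 14 calendar days after 19 August 2024 is 2 September 2024.
The last day of the waiting period: 29 calendar days after 2 September 2024 is 1 October 2024.
The date on which the service credit becomes due: 1 October 2024 + 28 days = 29 October 2024.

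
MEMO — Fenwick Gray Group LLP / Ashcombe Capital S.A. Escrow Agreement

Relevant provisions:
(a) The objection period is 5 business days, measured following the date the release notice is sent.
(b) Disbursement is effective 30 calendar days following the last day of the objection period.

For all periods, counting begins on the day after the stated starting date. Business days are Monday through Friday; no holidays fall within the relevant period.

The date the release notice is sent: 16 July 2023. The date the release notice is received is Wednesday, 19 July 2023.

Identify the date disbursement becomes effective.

The last day of the objection period: 5 business days after Sunday, 16 July 2023, skipping weekends — Jul 17, Jul 18, Jul 19, Jul 20, Jul 21 — lands on Friday, 21 July 2023.
Adding 30 calendar days to 21 July 2023 gives 20 August 2023, which is the date disbursement becomes effective.

20 August 2023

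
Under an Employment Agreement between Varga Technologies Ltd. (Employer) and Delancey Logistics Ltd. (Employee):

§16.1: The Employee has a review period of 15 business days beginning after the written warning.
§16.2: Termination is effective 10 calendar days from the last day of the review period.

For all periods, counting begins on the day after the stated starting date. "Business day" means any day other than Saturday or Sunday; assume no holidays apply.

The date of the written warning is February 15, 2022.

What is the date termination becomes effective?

The last day of the review period: 15 business days after Tuesday, February 15, 2022, skipping weekends — Feb 16, Feb 17, Feb 18, Feb 21, …, Mar 4, Mar 7, Mar 8 — lands on Tuesday, March 8, 2022.
Adding 10 calendar days to March 8, 2022 gives March 18, 2022, which is the date termination becomes effective.

March 18, 2022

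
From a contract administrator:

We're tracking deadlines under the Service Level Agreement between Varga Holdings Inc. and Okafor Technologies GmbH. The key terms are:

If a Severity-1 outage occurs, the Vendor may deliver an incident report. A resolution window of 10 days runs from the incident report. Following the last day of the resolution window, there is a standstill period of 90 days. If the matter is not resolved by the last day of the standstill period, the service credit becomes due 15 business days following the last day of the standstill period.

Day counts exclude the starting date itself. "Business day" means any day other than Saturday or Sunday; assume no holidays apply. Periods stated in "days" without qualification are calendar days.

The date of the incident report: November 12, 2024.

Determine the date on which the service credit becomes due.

The last day of the resolution window: 10 calendar days after November 12, 2024 is November 22, 2024.
The last day of the standstill period: 90 calendar days after November 22, 2024 is February 20, 2025.
From Thursday, February 20, 2025, 15 business days (Feb 21, Feb 24, Feb 25, Feb 26, …, Mar 11, Mar 12, Mar 13, skipping weekends) brings us to Thursday, March 13, 2025, which is the date on which the service credit becomes due.

March 13, 2025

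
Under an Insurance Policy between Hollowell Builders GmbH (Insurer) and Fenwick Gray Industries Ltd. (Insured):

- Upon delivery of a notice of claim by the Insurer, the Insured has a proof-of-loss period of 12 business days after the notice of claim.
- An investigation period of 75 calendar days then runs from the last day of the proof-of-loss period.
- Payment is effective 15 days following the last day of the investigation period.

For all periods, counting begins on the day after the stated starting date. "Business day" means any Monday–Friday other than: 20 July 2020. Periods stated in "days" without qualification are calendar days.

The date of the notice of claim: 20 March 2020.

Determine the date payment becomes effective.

The last day of the proof-of-loss period: 12 business days after Friday, 20 March 2020, skipping weekends — Mar 23, Mar 24, Mar 25, Mar 26, …, Apr 3, Apr 6, Apr 7 — lands on Tuesday, 7 April 2020.
The last day of the investigation period: 7 April 2020 + 75 days = 21 June 2020.
The date payment becomes effective: 21 June 2020 + 15 days = 6 July 2020.

6 July 2020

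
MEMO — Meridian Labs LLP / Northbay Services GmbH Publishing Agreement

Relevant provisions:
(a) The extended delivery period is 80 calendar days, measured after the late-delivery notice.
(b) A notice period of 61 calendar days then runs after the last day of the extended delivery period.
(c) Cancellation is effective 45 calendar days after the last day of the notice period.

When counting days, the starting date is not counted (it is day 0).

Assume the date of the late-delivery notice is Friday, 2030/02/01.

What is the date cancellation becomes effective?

The last day of the extended delivery period: 80 calendar days after 2030/02/01 is 2030/04/22.
Adding 61 calendar days to 2030/04/22 gives 2030/06/22, which is the last day of the notice period.
Adding 45 calendar days to 2030/06/22 gives 2030/08/06, which is the date cancellation becomes effective.

2030/08/06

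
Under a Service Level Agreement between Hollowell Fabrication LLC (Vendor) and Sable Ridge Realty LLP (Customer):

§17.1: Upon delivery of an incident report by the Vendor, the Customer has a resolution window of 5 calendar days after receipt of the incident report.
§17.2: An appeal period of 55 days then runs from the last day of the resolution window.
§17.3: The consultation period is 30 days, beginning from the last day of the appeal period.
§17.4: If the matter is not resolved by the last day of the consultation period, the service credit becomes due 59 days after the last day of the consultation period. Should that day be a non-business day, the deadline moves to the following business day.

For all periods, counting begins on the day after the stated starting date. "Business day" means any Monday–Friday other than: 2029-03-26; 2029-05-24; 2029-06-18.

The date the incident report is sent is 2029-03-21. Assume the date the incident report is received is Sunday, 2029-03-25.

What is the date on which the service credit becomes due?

2029-08-21

Adding 5 calendar days to 2029-03-25 gives 2029-03-30, which is the last day of the resolution window.
The last day of the appeal period: 2029-03-30 + 55 days = 2029-05-24.
The last day of the consultation period: 2029-05-24 + 30 days = 2029-06-23.
The date on which the service credit becomes due: 59 calendar days after 2029-06-23 is 2029-08-21. 2029-08-21 is a Tuesday and is not a listed holiday, so no roll-forward applies.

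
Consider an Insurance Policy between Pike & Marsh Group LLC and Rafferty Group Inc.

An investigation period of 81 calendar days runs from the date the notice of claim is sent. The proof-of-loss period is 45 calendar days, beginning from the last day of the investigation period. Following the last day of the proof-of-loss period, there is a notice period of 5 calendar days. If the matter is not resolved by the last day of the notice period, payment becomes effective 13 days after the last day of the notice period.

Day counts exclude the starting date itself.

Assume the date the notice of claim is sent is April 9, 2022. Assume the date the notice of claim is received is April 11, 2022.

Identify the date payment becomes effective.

The last day of the investigation period: April 9, 2022 + 81 days = June 29, 2022.
Adding 45 calendar days to June 29, 2022 gives August 13, 2022, which is the last day of the proof-of-loss period.
The last day of the notice period: August 13, 2022 + 5 days = August 18, 2022.
Adding 13 calendar days to August 18, 2022 gives August 31, 2022, which is the date payment becomes effective.

August 31, 2022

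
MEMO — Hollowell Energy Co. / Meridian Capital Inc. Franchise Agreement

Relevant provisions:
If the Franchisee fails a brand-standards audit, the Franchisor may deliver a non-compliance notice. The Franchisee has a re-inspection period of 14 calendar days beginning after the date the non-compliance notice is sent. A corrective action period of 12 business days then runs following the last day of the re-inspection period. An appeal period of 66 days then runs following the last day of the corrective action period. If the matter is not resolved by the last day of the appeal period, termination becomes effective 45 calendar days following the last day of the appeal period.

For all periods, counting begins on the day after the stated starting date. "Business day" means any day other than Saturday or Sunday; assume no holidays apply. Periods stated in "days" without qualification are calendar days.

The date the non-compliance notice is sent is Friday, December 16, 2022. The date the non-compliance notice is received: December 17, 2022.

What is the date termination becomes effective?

The last day of the re-inspection period: 14 calendar days after December 16, 2022 is December 30, 2022.
The last day of the corrective action period: 12 business days after Friday, December 30, 2022, skipping weekends — Jan 2, Jan 3, Jan 4, Jan 5, …, Jan 13, Jan 16, Jan 17 — lands on Tuesday, January 17, 2023.
Adding 66 calendar days to January 17, 2023 gives March 24, 2023, which is the last day of the appeal period.
Adding 45 calendar days to March 24, 2023 gives May 8, 2023, which is the date termination becomes effective.

May 8, 2023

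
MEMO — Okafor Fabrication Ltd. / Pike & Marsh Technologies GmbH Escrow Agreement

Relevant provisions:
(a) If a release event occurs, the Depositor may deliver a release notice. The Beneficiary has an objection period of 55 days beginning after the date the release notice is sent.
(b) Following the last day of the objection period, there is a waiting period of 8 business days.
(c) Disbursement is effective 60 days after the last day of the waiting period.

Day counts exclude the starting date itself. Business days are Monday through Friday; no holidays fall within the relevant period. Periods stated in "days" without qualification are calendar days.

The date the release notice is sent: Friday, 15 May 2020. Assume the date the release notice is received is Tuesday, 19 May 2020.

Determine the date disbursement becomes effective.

19 September 2020

The last day of the objection period: 55 calendar days after 15 May 2020 is 9 July 2020.
The last day of the waiting period: 8 business days after Thursday, 9 July 2020, skipping weekends — Jul 10, Jul 13, Jul 14, Jul 15, Jul 16, Jul 17, Jul 20, Jul 21 — lands on Tuesday, 21 July 2020.
The date disbursement becomes effective: 60 calendar days after 21 July 2020 is 19 September 2020.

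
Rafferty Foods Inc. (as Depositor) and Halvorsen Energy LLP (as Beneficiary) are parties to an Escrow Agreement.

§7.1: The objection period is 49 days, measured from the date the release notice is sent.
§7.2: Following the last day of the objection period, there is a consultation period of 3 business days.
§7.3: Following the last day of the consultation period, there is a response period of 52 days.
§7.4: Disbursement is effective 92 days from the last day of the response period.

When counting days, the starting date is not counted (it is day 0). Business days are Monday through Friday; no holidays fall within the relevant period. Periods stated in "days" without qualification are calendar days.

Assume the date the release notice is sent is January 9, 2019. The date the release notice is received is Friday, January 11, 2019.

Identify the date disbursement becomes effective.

The last day of the objection period: January 9, 2019 + 49 days = February 27, 2019.
The last day of the consultation period: counting 3 business days from Wednesday, February 27, 2019 (Feb 28, Mar 1, Mar 4, skipping weekends) reaches Monday, March 4, 2019.
Adding 52 calendar days to March 4, 2019 gives April 25, 2019, which is the last day of the response period.
The date disbursement becomes effective: 92 calendar days after April 25, 2019 is July 26, 2019.

July 26, 2019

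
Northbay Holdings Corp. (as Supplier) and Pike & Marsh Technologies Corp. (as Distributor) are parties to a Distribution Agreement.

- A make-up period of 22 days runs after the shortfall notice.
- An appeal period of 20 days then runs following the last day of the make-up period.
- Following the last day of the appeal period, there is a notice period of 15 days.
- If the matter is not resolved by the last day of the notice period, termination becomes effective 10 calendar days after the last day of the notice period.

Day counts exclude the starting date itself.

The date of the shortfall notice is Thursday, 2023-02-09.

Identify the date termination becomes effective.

The last day of the make-up period: 22 calendar days after 2023-02-09 is 2023-03-03.
The last day of the appeal period: 20 calendar days after 2023-03-03 is 2023-03-23.
The last day of the notice period: 15 calendar days after 2023-03-23 is 2023-04-07.
Adding 10 calendar days to 2023-04-07 gives 2023-04-17, which is the date termination becomes effective.

2023-04-17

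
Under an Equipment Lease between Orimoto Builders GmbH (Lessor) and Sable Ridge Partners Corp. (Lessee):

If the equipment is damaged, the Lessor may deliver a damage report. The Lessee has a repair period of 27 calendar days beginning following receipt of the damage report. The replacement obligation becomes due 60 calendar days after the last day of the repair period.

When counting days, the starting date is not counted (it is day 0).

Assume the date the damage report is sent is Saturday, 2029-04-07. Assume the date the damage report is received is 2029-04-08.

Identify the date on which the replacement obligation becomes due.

2029-07-04

The last day of the repair period: 27 calendar days after 2029-04-08 is 2029-05-05.
The date on which the replacement obligation becomes due: 2029-05-05 + 60 days = 2029-07-04.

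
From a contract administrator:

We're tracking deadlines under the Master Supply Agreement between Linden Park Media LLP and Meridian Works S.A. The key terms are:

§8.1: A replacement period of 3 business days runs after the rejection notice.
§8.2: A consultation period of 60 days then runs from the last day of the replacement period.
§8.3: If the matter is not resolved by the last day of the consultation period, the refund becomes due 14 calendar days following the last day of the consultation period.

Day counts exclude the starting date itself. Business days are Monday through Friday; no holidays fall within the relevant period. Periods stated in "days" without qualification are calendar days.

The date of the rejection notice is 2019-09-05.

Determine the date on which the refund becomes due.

2019-11-23

From Thursday, 2019-09-05, 3 business days (Sep 6, Sep 9, Sep 10, skipping weekends) brings us to Tuesday, 2019-09-10, which is the last day of the replacement period.
Adding 60 calendar days to 2019-09-10 gives 2019-11-09, which is the last day of the consultation period.
Adding 14 calendar days to 2019-11-09 gives 2019-11-23, which is the date on which the refund becomes due.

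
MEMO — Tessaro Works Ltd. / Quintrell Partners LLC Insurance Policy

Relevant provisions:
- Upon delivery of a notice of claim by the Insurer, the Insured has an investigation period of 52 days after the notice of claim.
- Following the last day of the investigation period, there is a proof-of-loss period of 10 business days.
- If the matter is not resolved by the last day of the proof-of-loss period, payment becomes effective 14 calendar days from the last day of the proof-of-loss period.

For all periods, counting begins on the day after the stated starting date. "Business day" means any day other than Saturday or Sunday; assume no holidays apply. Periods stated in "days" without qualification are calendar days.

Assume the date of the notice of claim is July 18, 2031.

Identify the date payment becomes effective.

October 6, 2031

The last day of the investigation period: 52 calendar days after July 18, 2031 is September 8, 2031.
The last day of the proof-of-loss period: counting 10 business days from Monday, September 8, 2031 (Sep 9, Sep 10, Sep 11, Sep 12, Sep 15, Sep 16, Sep 17, Sep 18, Sep 19, Sep 22, skipping weekends) reaches Monday, September 22, 2031.
The date payment becomes effective: 14 calendar days after September 22, 2031 is October 6, 2031.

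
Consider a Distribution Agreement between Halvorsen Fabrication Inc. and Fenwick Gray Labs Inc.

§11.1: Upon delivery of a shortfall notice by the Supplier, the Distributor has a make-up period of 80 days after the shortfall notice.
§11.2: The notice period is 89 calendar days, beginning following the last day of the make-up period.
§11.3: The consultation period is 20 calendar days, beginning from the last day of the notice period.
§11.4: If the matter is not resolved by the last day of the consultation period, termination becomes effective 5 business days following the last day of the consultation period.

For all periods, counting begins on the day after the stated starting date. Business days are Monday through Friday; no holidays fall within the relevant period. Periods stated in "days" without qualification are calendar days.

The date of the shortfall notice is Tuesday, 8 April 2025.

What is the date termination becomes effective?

The last day of the make-up period: 80 calendar days after 8 April 2025 is 27 June 2025.
The last day of the notice period: 27 June 2025 + 89 days = 24 September 2025.
Adding 20 calendar days to 24 September 2025 gives 14 October 2025, which is the last day of the consultation period.
The date termination becomes effective: 5 business days after Tuesday, 14 October 2025, skipping weekends — Oct 15, Oct 16, Oct 17, Oct 20, Oct 21 — lands on Tuesday, 21 October 2025.

21 October 2025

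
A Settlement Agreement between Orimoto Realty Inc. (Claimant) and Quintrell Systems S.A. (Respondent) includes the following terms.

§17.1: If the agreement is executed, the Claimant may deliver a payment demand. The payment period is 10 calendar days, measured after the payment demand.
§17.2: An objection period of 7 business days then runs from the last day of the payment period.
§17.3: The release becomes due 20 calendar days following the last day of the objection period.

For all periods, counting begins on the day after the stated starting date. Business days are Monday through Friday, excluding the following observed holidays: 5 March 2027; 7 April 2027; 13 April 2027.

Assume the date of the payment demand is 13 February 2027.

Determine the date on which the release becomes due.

The last day of the payment period: 13 February 2027 + 10 days = 23 February 2027.
The last day of the objection period: 7 business days after Tuesday, 23 February 2027, skipping weekends — Feb 24, Feb 25, Feb 26, Mar 1, Mar 2, Mar 3, Mar 4 — lands on Thursday, 4 March 2027.
Adding 20 calendar days to 4 March 2027 gives 24 March 2027, which is the date on which the release becomes due.

24 March 2027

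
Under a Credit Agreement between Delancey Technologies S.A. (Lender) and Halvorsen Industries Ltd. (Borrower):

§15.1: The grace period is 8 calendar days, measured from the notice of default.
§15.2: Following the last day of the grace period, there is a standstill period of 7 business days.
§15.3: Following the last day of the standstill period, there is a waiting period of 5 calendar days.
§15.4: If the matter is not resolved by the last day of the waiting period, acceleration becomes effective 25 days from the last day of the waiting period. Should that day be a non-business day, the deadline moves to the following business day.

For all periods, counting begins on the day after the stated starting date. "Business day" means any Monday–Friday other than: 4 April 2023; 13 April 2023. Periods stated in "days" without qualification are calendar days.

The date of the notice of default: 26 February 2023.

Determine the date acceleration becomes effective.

14 April 2023

The last day of the grace period: 26 February 2023 + 8 days = 6 March 2023.
From Monday, 6 March 2023, 7 business days (Mar 7, Mar 8, Mar 9, Mar 10, Mar 13, Mar 14, Mar 15, skipping weekends) brings us to Wednesday, 15 March 2023, which is the last day of the standstill period.
The last day of the waiting period: 15 March 2023 + 5 days = 20 March 2023.
The date acceleration becomes effective: 20 March 2023 + 25 days = 14 April 2023. 14 April 2023 is a Friday and is not a listed holiday, so no roll-forward applies.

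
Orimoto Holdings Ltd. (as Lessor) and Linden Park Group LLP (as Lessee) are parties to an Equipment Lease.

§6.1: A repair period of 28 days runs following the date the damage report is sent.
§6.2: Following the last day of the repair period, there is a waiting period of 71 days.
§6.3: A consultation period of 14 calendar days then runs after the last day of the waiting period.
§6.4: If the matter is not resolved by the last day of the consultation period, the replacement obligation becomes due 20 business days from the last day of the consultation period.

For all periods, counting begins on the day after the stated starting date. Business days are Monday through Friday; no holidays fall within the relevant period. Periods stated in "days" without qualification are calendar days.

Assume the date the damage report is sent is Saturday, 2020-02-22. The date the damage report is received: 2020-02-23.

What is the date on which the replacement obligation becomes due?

The last day of the repair period: 28 calendar days after 2020-02-22 is 2020-03-21.
Adding 71 calendar days to 2020-03-21 gives 2020-05-31, which is the last day of the waiting period.
Adding 14 calendar days to 2020-05-31 gives 2020-06-14, which is the last day of the consultation period.
From Sunday, 2020-06-14, 20 business days (Jun 15, Jun 16, Jun 17, Jun 18, …, Jul 8, Jul 9, Jul 10, skipping weekends) brings us to Friday, 2020-07-10, which is the date on which the replacement obligation becomes due.

2020-07-10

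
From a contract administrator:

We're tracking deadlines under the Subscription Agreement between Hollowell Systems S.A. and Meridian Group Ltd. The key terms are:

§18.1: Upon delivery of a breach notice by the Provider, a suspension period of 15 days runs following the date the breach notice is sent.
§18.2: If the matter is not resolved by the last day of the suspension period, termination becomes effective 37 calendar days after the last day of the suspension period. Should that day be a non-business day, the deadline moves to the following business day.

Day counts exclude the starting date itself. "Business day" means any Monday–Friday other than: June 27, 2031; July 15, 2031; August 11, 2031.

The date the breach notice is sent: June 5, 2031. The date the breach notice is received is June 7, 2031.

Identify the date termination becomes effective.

July 28, 2031

The last day of the suspension period: June 5, 2031 + 15 days = June 20, 2031.
The date termination becomes effective: 37 calendar days after June 20, 2031 is July 27, 2031. That falls on a Sunday, so it rolls to the next business day, Monday, July 28, 2031.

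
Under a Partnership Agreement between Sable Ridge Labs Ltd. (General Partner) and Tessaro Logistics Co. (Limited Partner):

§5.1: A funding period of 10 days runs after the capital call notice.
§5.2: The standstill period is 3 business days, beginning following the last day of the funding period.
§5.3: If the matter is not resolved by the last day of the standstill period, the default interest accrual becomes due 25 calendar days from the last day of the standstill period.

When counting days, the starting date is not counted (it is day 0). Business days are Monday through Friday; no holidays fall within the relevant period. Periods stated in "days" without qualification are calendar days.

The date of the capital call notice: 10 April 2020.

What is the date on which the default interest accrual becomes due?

The last day of the funding period: 10 calendar days after 10 April 2020 is 20 April 2020.
The last day of the standstill period: counting 3 business days from Monday, 20 April 2020 (Apr 21, Apr 22, Apr 23, skipping weekends) reaches Thursday, 23 April 2020.
The date on which the default interest accrual becomes due: 25 calendar days after 23 April 2020 is 18 May 2020.

18 May 2020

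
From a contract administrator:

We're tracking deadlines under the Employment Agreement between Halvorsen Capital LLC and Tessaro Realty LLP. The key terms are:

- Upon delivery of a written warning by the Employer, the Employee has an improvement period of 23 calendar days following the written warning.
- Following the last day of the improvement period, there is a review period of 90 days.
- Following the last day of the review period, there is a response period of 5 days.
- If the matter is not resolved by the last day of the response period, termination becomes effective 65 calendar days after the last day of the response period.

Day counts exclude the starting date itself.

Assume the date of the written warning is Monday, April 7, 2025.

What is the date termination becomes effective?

October 7, 2025

Adding 23 calendar days to April 7, 2025 gives April 30, 2025, which is the last day of the improvement period.
The last day of the review period: 90 calendar days after April 30, 2025 is July 29, 2025.
The last day of the response period: July 29, 2025 + 5 days = August 3, 2025.
Adding 65 calendar days to August 3, 2025 gives October 7, 2025, which is the date termination becomes effective.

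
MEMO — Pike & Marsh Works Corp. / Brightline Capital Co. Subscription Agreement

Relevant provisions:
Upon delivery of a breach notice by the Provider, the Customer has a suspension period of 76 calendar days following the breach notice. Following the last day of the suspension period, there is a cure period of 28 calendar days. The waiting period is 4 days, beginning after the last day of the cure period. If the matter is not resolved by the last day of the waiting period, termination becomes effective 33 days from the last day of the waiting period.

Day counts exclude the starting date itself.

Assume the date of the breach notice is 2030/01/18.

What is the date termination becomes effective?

2030/06/08

The last day of the suspension period: 2030/01/18 + 76 days = 2030/04/04.
The last day of the cure period: 2030/04/04 + 28 days = 2030/05/02.
The last day of the waiting period: 4 calendar days after 2030/05/02 is 2030/05/06.
Adding 33 calendar days to 2030/05/06 gives 2030/06/08, which is the date termination becomes effective.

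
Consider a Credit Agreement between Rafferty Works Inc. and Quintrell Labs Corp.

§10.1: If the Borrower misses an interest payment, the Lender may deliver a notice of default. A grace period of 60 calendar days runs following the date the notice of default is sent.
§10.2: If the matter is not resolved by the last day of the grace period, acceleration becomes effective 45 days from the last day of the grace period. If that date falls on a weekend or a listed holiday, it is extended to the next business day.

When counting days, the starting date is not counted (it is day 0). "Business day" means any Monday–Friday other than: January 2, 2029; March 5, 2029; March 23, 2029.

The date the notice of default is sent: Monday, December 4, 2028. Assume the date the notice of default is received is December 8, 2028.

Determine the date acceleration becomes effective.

The last day of the grace period: December 4, 2028 + 60 days = February 2, 2029.
The date acceleration becomes effective: February 2, 2029 + 45 days = March 19, 2029. March 19, 2029 is a Monday and is not a listed holiday, so no roll-forward applies.

March 19, 2029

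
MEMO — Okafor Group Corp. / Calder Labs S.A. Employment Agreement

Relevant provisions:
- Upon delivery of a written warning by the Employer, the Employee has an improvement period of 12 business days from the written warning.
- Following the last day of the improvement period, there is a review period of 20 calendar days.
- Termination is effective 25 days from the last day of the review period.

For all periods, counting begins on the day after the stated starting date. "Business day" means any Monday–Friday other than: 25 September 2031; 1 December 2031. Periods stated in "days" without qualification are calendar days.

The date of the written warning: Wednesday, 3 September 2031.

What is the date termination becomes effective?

3 November 2031

From Wednesday, 3 September 2031, 12 business days (Sep 4, Sep 5, Sep 8, Sep 9, …, Sep 17, Sep 18, Sep 19, skipping weekends) brings us to Friday, 19 September 2031, which is the last day of the improvement period.
The last day of the review period: 19 September 2031 + 20 days = 9 October 2031.
The date termination becomes effective: 9 October 2031 + 25 days = 3 November 2031.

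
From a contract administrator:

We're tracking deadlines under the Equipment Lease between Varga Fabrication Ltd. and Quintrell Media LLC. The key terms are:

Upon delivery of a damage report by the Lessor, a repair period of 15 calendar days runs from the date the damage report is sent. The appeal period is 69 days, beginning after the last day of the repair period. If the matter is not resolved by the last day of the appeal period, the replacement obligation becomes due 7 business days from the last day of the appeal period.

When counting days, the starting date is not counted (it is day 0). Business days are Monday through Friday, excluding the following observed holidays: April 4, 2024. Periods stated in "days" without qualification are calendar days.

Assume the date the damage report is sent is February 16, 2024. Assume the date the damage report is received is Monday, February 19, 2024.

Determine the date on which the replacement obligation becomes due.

Adding 15 calendar days to February 16, 2024 gives March 2, 2024, which is the last day of the repair period.
Adding 69 calendar days to March 2, 2024 gives May 10, 2024, which is the last day of the appeal period.
The date on which the replacement obligation becomes due: 7 business days after Friday, May 10, 2024, skipping weekends — May 13, May 14, May 15, May 16, May 17, May 20, May 21 — lands on Tuesday, May 21, 2024.

May 21, 2024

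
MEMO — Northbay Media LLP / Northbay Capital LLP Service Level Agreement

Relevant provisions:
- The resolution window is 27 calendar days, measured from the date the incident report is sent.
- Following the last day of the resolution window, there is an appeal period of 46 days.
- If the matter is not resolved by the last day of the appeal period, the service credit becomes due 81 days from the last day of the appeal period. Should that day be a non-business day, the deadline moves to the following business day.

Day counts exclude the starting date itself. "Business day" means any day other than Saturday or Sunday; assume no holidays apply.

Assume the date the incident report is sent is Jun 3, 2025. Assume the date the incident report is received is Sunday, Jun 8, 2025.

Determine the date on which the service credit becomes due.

Nov 4, 2025

The last day of the resolution window: 27 calendar days after Jun 3, 2025 is Jun 30, 2025.
The last day of the appeal period: 46 calendar days after Jun 30, 2025 is Aug 15, 2025.
The date on which the service credit becomes due: Aug 15, 2025 + 81 days = Nov 4, 2025. Nov 4, 2025 is a Tuesday, so no roll-forward applies.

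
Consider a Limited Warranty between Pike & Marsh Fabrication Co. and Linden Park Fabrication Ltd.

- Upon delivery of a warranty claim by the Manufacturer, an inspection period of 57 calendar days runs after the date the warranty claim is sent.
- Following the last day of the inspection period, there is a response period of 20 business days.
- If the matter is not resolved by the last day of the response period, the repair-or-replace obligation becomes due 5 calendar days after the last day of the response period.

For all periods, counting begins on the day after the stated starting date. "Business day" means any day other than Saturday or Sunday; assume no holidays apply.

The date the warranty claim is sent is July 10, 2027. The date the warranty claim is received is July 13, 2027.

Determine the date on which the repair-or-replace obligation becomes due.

October 6, 2027

The last day of the inspection period: July 10, 2027 + 57 days = September 5, 2027.
The last day of the response period: 20 business days after Sunday, September 5, 2027, skipping weekends — Sep 6, Sep 7, Sep 8, Sep 9, …, Sep 29, Sep 30, Oct 1 — lands on Friday, October 1, 2027.
The date on which the repair-or-replace obligation becomes due: October 1, 2027 + 5 days = October 6, 2027.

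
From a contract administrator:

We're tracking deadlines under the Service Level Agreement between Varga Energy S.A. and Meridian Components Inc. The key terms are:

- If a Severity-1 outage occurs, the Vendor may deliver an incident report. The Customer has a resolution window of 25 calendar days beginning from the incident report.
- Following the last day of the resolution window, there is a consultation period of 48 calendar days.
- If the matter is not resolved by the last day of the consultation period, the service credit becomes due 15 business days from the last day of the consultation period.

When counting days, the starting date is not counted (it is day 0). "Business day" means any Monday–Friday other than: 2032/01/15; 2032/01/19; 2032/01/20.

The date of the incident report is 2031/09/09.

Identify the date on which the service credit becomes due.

The last day of the resolution window: 2031/09/09 + 25 days = 2031/10/04.
Adding 48 calendar days to 2031/10/04 gives 2031/11/21, which is the last day of the consultation period.
The date on which the service credit becomes due: counting 15 business days from Friday, 2031/11/21 (Nov 24, Nov 25, Nov 26, Nov 27, …, Dec 10, Dec 11, Dec 12, skipping weekends) reaches Friday, 2031/12/12.

2031/12/12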